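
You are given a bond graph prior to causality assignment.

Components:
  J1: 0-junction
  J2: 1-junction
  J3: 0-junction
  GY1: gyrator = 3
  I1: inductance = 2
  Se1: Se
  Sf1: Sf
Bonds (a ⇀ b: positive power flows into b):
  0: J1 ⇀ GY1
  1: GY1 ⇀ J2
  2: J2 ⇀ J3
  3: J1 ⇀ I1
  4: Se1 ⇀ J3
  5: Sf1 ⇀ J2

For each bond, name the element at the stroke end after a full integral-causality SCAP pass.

#0 stroke→J1
#1 stroke→J2
#2 stroke→J2
#3 stroke→I1
#4 stroke→J3
#5 stroke→Sf1

β4 →J3  (Se1 fixes effort; stroke away)
β5 →Sf1  (source Sf1 imposes f)
β1 →J2  (1-jn J2 has f-setter on 5)
β2 →J2  (common-f at J2 fixed by 5)
β0 →J1  (GY1: gyrator matches bond 1)
β3 →I1  (J1 effort already set via bond 0)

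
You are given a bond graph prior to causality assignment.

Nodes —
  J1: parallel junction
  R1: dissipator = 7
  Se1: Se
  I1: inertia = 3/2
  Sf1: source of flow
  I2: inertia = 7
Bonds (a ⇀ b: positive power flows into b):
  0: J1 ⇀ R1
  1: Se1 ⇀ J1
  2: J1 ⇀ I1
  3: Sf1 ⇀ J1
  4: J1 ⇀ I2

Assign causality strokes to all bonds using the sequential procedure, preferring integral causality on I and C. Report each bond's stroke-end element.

β1 →J1  (Se1 (Se) sets effort on bond)
β3 →Sf1  (source Sf1 imposes f)
β0 →R1  (J1: bond 1 brought effort, rest push out)
β2 →I1  (J1 effort already set via bond 1)
β4 →I2  (J1 effort already set via bond 1)

#0 stroke at R1
#1 stroke at J1
#2 stroke at I1
#3 stroke at Sf1
#4 stroke at I2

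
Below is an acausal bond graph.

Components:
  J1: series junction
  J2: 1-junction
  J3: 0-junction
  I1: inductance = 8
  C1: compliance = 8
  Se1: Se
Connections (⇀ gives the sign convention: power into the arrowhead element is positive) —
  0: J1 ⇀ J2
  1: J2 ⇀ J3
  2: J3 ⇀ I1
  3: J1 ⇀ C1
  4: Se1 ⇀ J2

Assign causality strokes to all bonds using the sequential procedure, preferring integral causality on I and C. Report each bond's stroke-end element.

β0 |J2
β1 |J3
β2 |I1
β3 |J1
β4 |J2

bond 4 →J2  (source Se1 imposes e)
bond 2 →I1  (I1: I, integral causality)
bond 1 →J3  (closing 0-jn rule on J3)
bond 0 →J2  (common-f at J2 fixed by 1)
bond 3 →J1  (J1: bond 0 brought flow, rest push out)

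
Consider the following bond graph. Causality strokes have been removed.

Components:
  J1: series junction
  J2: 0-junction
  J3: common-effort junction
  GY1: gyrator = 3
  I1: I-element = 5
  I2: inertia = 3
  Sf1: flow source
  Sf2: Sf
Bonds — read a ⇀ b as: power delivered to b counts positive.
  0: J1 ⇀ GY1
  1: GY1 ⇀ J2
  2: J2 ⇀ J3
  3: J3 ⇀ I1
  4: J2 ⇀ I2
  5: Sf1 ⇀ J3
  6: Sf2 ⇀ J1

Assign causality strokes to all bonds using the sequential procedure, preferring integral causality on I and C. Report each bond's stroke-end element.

b5 |Sf1  (Sf1 (Sf) sets flow on bond)
b6 |Sf2  (Sf2 fixes flow; stroke at Sf2)
b0 |J1  (J1: bond 6 brought flow, rest push out)
b1 |J2  (GY GY1: same side as bond 0)
b2 |J3  (J2: bond 1 brought effort, rest push out)
b4 |I2  (J2 effort already set via bond 1)
b3 |I1  (J3: bond 2 brought effort, rest push out)

b0 stroke→J1
b1 stroke→J2
b2 stroke→J3
b3 stroke→I1
b4 stroke→I2
b5 stroke→Sf1
b6 stroke→Sf2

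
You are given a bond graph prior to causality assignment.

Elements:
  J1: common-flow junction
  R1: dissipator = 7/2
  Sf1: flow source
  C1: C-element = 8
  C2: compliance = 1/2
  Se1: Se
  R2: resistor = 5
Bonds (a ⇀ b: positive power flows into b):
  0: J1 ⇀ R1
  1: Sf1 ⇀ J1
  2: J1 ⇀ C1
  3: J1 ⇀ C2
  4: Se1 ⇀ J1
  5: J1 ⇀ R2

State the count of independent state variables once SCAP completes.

2  (C1, C2 all integral)

b1 →Sf1  (Sf1 (Sf) sets flow on bond)
b4 →J1  (Se1 fixes effort; stroke away)
b0 →J1  (common-f at J1 fixed by 1)
b2 →J1  (1-jn J1 has f-setter on 1)
b3 →J1  (J1: bond 1 brought flow, rest push out)
b5 →J1  (1-jn J1 has f-setter on 1)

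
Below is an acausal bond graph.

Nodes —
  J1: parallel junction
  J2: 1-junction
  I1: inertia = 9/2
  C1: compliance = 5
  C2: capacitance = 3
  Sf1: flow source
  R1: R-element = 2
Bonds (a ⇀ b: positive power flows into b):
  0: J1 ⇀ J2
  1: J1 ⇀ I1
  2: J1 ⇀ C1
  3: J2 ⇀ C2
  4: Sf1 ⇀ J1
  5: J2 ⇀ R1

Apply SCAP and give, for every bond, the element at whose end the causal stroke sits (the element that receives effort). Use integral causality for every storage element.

β0 stroke at J2
β1 stroke at I1
β2 stroke at J1
β3 stroke at J2
β4 stroke at Sf1
β5 stroke at R1

b4 stroke at Sf1  (source Sf1 imposes f)
b1 stroke at I1  (I1: I, integral causality)
b2 stroke at J1  (C1 outputs effort q/C1)
b0 stroke at J2  (common-e at J1 fixed by 2)
b3 stroke at J2  (C2 outputs effort q/C2)
b5 stroke at R1  (closing 1-jn rule on J2)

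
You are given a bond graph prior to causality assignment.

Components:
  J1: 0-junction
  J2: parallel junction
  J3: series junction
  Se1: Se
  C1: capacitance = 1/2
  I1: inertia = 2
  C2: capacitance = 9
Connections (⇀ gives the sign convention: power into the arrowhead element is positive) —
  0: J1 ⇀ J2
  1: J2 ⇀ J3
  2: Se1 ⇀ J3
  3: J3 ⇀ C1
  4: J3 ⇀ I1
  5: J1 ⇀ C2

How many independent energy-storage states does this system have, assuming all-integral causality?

#2 →J3  (Se1: effort source, stroke at far end)
#3 →J3  (C1: C, integral causality)
#4 →I1  (I1 integral (f out))
#1 →J3  (J3 flow already set via bond 4)
#0 →J2  (J2: last free bond brings effort in)
#5 →J1  (J1: last free bond brings effort in)

3  (C1, C2, I1 all integral)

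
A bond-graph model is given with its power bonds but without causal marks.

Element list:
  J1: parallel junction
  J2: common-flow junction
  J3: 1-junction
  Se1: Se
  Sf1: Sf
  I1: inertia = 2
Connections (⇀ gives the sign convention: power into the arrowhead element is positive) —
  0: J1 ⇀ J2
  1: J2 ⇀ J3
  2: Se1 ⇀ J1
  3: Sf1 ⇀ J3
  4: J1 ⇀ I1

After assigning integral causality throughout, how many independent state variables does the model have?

bond 2 |J1  (Se1 (Se) sets effort on bond)
bond 3 |Sf1  (Sf1 (Sf) sets flow on bond)
bond 0 |J2  (J1: bond 2 brought effort, rest push out)
bond 4 |I1  (0-jn J1 has e-setter on 2)
bond 1 |J3  (closing 1-jn rule on J2)

1  (I1 all integral)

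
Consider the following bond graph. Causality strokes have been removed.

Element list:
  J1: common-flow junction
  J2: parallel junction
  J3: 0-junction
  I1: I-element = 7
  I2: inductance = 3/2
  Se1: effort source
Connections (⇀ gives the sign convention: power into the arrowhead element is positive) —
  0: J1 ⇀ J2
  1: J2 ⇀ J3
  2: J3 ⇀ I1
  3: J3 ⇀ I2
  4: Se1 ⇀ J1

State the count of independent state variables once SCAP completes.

bond 4 stroke at J1  (Se1: effort source, stroke at far end)
bond 0 stroke at J2  (J1 needs exactly one f-in)
bond 1 stroke at J3  (J2 effort already set via bond 0)
bond 2 stroke at I1  (common-e at J3 fixed by 1)
bond 3 stroke at I2  (J3 effort already set via bond 1)

2  (I1, I2 all integral)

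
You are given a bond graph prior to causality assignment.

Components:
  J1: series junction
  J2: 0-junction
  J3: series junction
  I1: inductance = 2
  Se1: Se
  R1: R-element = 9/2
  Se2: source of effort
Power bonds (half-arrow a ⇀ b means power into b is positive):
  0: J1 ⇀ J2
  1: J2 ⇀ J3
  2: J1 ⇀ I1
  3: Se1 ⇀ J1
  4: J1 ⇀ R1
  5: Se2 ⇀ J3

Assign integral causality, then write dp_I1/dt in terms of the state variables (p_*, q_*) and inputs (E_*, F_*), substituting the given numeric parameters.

β3 stroke→J1  (Se1: effort source, stroke at far end)
β5 stroke→J3  (Se2: effort source, stroke at far end)
β1 stroke→J2  (J3: last free bond brings flow in)
β0 stroke→J1  (J2 effort already set via bond 1)
β2 stroke→I1  (prefer integral on I1)
β4 stroke→J1  (common-f at J1 fixed by 2)

dp_I1/dt = E_Se1 + E_Se2 - 9*p_I1/4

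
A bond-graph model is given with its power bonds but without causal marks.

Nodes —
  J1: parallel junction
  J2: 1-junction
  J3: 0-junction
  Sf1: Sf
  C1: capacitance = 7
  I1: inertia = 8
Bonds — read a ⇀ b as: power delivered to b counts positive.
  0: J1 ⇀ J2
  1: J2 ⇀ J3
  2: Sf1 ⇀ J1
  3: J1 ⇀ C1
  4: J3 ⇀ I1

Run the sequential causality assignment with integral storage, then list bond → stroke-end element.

β0 stroke at J2
β1 stroke at J3
β2 stroke at Sf1
β3 stroke at J1
β4 stroke at I1

bond 2 |Sf1  (Sf1 fixes flow; stroke at Sf1)
bond 3 |J1  (C1 integral (e out))
bond 0 |J2  (J1 effort already set via bond 3)
bond 1 |J3  (J2 needs exactly one f-in)
bond 4 |I1  (0-jn J3 has e-setter on 1)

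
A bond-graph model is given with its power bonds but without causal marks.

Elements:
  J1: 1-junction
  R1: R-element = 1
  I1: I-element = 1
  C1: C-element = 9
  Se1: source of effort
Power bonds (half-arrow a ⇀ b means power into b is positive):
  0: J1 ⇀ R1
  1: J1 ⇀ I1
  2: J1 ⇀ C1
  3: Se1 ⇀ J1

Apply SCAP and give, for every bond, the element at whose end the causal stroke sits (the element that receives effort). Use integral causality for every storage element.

#0 |J1
#1 |I1
#2 |J1
#3 |J1

#3 →J1  (source Se1 imposes e)
#1 →I1  (I1 integral (f out))
#0 →J1  (common-f at J1 fixed by 1)
#2 →J1  (1-jn J1 has f-setter on 1)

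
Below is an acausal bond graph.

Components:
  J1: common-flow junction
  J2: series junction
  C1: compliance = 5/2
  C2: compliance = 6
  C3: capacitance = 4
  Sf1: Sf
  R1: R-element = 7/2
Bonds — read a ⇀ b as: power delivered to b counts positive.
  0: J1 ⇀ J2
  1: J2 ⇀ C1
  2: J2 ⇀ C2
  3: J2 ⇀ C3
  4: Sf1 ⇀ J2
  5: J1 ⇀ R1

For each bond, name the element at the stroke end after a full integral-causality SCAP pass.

bond 0 |J2
bond 1 |J2
bond 2 |J2
bond 3 |J2
bond 4 |Sf1
bond 5 |J1

#4 stroke at Sf1  (Sf1 fixes flow; stroke at Sf1)
#0 stroke at J2  (1-jn J2 has f-setter on 4)
#1 stroke at J2  (1-jn J2 has f-setter on 4)
#2 stroke at J2  (1-jn J2 has f-setter on 4)
#3 stroke at J2  (common-f at J2 fixed by 4)
#5 stroke at J1  (common-f at J1 fixed by 0)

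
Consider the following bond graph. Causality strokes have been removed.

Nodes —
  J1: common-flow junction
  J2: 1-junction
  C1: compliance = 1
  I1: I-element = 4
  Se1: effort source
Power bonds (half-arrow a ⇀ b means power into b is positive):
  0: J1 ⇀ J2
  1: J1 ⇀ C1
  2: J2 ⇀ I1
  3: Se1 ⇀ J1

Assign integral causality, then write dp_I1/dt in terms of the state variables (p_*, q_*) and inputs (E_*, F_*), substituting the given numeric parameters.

dp_I1/dt = E_Se1 - q_C1

β3 stroke at J1  (Se1 (Se) sets effort on bond)
β1 stroke at J1  (C1 outputs effort q/C1)
β0 stroke at J2  (J1 needs exactly one f-in)
β2 stroke at I1  (only one flow-in slot at J2)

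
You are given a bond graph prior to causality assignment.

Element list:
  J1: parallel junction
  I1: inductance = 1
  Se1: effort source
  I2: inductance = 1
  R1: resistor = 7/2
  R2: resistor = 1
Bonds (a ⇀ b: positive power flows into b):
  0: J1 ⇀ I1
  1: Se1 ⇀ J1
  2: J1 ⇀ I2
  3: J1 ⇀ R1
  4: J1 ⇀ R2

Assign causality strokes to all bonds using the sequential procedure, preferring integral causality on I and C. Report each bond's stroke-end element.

β1 →J1  (source Se1 imposes e)
β0 →I1  (common-e at J1 fixed by 1)
β2 →I2  (common-e at J1 fixed by 1)
β3 →R1  (0-jn J1 has e-setter on 1)
β4 →R2  (J1: bond 1 brought effort, rest push out)

b0 |I1
b1 |J1
b2 |I2
b3 |R1
b4 |R2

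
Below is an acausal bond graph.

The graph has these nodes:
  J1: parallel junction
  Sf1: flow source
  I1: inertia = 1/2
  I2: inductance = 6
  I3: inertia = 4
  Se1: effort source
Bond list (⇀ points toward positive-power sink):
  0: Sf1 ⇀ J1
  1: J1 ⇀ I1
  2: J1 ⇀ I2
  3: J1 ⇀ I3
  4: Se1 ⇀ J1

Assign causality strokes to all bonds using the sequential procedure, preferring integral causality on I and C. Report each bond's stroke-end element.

β0 stroke→Sf1  (Sf1 fixes flow; stroke at Sf1)
β4 stroke→J1  (Se1 (Se) sets effort on bond)
β1 stroke→I1  (0-jn J1 has e-setter on 4)
β2 stroke→I2  (0-jn J1 has e-setter on 4)
β3 stroke→I3  (J1: bond 4 brought effort, rest push out)

b0 |Sf1
b1 |I1
b2 |I2
b3 |I3
b4 |J1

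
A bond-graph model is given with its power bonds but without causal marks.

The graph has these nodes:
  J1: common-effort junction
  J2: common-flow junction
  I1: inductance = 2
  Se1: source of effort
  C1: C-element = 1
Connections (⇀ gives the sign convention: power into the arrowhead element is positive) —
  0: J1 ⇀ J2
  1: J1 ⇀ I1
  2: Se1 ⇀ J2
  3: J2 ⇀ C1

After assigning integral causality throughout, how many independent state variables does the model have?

β2 →J2  (Se1 fixes effort; stroke away)
β1 →I1  (prefer integral on I1)
β0 →J1  (J1: last free bond brings effort in)
β3 →J2  (1-jn J2 has f-setter on 0)

2  (C1, I1 all integral)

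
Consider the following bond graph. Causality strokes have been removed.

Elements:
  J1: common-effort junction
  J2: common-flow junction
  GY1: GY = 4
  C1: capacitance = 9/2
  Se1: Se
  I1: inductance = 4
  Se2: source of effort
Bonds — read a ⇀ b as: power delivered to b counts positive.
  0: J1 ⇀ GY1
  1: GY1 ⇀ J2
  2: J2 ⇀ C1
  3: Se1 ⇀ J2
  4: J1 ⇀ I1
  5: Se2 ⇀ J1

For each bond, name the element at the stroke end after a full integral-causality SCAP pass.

β0 →GY1
β1 →GY1
β2 →J2
β3 →J2
β4 →I1
β5 →J1

b3 stroke at J2  (Se1 (Se) sets effort on bond)
b5 stroke at J1  (Se2: effort source, stroke at far end)
b0 stroke at GY1  (0-jn J1 has e-setter on 5)
b4 stroke at I1  (0-jn J1 has e-setter on 5)
b1 stroke at GY1  (GY1 both-in/both-out from 0)
b2 stroke at J2  (J2: bond 1 brought flow, rest push out)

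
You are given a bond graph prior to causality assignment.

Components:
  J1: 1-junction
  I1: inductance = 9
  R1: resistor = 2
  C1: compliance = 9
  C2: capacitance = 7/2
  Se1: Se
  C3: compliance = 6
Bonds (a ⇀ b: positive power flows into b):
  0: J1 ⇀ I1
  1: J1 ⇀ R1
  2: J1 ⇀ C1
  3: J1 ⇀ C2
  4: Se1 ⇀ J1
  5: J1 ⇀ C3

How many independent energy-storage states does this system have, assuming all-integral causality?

bond 4 →J1  (Se1 (Se) sets effort on bond)
bond 0 →I1  (I1 outputs flow p/I1)
bond 1 →J1  (1-jn J1 has f-setter on 0)
bond 2 →J1  (1-jn J1 has f-setter on 0)
bond 3 →J1  (common-f at J1 fixed by 0)
bond 5 →J1  (J1: bond 0 brought flow, rest push out)

4  (C1, C2, C3, I1 all integral)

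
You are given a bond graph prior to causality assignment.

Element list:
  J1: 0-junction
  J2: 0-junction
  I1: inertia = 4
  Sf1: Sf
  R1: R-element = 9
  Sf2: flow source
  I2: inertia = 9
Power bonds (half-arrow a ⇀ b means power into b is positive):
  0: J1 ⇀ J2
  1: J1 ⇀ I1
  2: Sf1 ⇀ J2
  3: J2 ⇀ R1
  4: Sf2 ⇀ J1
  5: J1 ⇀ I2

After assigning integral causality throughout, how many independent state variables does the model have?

2  (I1, I2 all integral)

β2 stroke→Sf1  (Sf1 fixes flow; stroke at Sf1)
β4 stroke→Sf2  (Sf2: flow source, stroke at near end)
β1 stroke→I1  (I1 outputs flow p/I1)
β5 stroke→I2  (I2: I, integral causality)
β0 stroke→J1  (J1: last free bond brings effort in)
β3 stroke→J2  (J2: last free bond brings effort in)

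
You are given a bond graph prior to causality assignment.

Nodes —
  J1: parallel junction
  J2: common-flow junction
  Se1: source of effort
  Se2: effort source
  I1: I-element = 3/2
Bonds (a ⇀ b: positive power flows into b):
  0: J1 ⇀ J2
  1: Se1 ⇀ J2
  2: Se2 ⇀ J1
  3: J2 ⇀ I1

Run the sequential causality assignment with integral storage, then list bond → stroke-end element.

#1 stroke at J2  (Se1: effort source, stroke at far end)
#2 stroke at J1  (Se2 fixes effort; stroke away)
#0 stroke at J2  (J1 effort already set via bond 2)
#3 stroke at I1  (only one flow-in slot at J2)

bond 0 stroke→J2
bond 1 stroke→J2
bond 2 stroke→J1
bond 3 stroke→I1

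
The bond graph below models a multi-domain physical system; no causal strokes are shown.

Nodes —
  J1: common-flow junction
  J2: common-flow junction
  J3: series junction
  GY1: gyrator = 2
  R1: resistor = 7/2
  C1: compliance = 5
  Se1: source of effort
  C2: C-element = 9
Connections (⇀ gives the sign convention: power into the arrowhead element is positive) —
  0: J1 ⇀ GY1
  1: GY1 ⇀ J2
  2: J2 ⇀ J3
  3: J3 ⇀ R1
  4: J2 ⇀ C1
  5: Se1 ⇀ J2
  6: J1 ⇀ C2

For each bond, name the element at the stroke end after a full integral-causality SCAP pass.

#5 stroke→J2  (Se1: effort source, stroke at far end)
#4 stroke→J2  (prefer integral on C1)
#6 stroke→J1  (C2 outputs effort q/C2)
#0 stroke→GY1  (only one flow-in slot at J1)
#1 stroke→GY1  (GY GY1: same side as bond 0)
#2 stroke→J2  (1-jn J2 has f-setter on 1)
#3 stroke→J3  (J3 flow already set via bond 2)

#0 stroke at GY1
#1 stroke at GY1
#2 stroke at J2
#3 stroke at J3
#4 stroke at J2
#5 stroke at J2
#6 stroke at J1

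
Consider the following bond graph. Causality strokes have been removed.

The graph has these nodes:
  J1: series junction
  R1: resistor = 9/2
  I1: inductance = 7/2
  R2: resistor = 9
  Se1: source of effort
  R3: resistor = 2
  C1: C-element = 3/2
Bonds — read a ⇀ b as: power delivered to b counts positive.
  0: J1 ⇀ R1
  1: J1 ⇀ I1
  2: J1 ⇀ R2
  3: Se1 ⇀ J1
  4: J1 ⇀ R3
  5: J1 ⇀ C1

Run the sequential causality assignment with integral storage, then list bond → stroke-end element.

#0 stroke at J1
#1 stroke at I1
#2 stroke at J1
#3 stroke at J1
#4 stroke at J1
#5 stroke at J1

b3 |J1  (Se1 (Se) sets effort on bond)
b1 |I1  (I1 outputs flow p/I1)
b0 |J1  (1-jn J1 has f-setter on 1)
b2 |J1  (1-jn J1 has f-setter on 1)
b4 |J1  (J1 flow already set via bond 1)
b5 |J1  (1-jn J1 has f-setter on 1)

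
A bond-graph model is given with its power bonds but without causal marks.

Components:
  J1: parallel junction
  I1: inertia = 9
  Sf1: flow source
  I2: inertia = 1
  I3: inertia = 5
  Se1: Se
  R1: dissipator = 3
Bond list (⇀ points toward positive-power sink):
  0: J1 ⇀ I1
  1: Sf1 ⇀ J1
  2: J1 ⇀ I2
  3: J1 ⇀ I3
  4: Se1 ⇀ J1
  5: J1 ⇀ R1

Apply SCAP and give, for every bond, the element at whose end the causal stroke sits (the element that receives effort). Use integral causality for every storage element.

#0 stroke at I1
#1 stroke at Sf1
#2 stroke at I2
#3 stroke at I3
#4 stroke at J1
#5 stroke at R1

bond 1 →Sf1  (source Sf1 imposes f)
bond 4 →J1  (Se1: effort source, stroke at far end)
bond 0 →I1  (common-e at J1 fixed by 4)
bond 2 →I2  (0-jn J1 has e-setter on 4)
bond 3 →I3  (J1 effort already set via bond 4)
bond 5 →R1  (0-jn J1 has e-setter on 4)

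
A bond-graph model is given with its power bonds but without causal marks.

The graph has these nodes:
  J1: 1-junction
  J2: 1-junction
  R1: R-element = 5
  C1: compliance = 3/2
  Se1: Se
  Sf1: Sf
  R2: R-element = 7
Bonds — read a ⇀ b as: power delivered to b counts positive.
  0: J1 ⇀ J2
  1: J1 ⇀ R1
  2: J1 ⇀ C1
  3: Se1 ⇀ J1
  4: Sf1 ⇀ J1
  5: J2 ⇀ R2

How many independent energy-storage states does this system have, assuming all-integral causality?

#3 →J1  (Se1: effort source, stroke at far end)
#4 →Sf1  (Sf1: flow source, stroke at near end)
#0 →J1  (common-f at J1 fixed by 4)
#1 →J1  (common-f at J1 fixed by 4)
#2 →J1  (1-jn J1 has f-setter on 4)
#5 →J2  (1-jn J2 has f-setter on 0)

1  (C1 all integral)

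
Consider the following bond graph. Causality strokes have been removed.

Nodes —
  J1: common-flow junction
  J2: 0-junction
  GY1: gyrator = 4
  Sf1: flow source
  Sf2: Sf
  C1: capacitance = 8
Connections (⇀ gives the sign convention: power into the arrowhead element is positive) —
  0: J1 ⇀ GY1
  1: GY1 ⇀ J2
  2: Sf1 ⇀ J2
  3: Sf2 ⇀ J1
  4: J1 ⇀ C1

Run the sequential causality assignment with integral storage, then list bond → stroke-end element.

bond 2 |Sf1  (source Sf1 imposes f)
bond 3 |Sf2  (Sf2 (Sf) sets flow on bond)
bond 0 |J1  (J1: bond 3 brought flow, rest push out)
bond 4 |J1  (J1 flow already set via bond 3)
bond 1 |J2  (J2: last free bond brings effort in)

β0 stroke at J1
β1 stroke at J2
β2 stroke at Sf1
β3 stroke at Sf2
β4 stroke at J1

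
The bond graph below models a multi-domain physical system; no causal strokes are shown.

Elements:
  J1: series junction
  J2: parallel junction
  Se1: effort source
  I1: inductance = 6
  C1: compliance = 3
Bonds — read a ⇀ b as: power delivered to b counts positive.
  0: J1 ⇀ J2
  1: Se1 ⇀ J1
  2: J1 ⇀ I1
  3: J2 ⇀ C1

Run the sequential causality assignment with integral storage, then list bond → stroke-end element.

#1 |J1  (Se1: effort source, stroke at far end)
#2 |I1  (I1: I, integral causality)
#0 |J1  (common-f at J1 fixed by 2)
#3 |J2  (closing 0-jn rule on J2)

β0 →J1
β1 →J1
β2 →I1
β3 →J2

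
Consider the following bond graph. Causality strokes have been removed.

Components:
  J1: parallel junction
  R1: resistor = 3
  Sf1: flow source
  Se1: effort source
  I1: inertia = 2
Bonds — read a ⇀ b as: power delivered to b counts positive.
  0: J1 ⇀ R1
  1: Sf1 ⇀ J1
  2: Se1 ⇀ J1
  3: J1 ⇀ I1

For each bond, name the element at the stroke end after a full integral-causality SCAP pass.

#0 stroke at R1
#1 stroke at Sf1
#2 stroke at J1
#3 stroke at I1

#1 |Sf1  (Sf1: flow source, stroke at near end)
#2 |J1  (Se1 (Se) sets effort on bond)
#0 |R1  (0-jn J1 has e-setter on 2)
#3 |I1  (J1: bond 2 brought effort, rest push out)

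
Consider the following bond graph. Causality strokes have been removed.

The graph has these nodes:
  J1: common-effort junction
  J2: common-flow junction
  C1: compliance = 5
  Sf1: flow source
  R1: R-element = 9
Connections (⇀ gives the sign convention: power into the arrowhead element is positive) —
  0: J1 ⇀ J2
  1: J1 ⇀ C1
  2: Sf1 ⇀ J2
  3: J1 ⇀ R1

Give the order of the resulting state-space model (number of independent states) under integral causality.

b2 stroke→Sf1  (source Sf1 imposes f)
b0 stroke→J2  (J2: bond 2 brought flow, rest push out)
b1 stroke→J1  (C1: C, integral causality)
b3 stroke→R1  (J1 effort already set via bond 1)

1  (C1 all integral)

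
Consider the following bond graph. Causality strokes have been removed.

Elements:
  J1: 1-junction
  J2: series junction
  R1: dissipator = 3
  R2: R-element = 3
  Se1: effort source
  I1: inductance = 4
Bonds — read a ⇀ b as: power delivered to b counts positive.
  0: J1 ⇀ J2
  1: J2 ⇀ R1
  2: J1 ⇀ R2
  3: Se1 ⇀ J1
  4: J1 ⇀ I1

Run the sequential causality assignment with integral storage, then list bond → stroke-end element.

#0 |J1
#1 |J2
#2 |J1
#3 |J1
#4 |I1

#3 stroke at J1  (Se1 (Se) sets effort on bond)
#4 stroke at I1  (I1 integral (f out))
#0 stroke at J1  (J1: bond 4 brought flow, rest push out)
#2 stroke at J1  (1-jn J1 has f-setter on 4)
#1 stroke at J2  (1-jn J2 has f-setter on 0)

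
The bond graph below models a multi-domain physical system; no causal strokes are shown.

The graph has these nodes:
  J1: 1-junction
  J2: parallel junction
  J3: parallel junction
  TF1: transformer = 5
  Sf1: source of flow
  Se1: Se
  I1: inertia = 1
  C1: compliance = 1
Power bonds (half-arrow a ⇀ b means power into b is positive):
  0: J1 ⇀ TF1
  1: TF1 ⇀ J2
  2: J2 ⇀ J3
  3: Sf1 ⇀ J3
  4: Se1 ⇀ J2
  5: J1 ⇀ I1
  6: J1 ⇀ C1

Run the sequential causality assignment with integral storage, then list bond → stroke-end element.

bond 0 stroke→J1
bond 1 stroke→TF1
bond 2 stroke→J3
bond 3 stroke→Sf1
bond 4 stroke→J2
bond 5 stroke→I1
bond 6 stroke→J1

#3 stroke at Sf1  (Sf1: flow source, stroke at near end)
#4 stroke at J2  (source Se1 imposes e)
#1 stroke at TF1  (J2 effort already set via bond 4)
#2 stroke at J3  (0-jn J2 has e-setter on 4)
#0 stroke at J1  (TF TF1: opposite of bond 1)
#5 stroke at I1  (I1 integral (f out))
#6 stroke at J1  (common-f at J1 fixed by 5)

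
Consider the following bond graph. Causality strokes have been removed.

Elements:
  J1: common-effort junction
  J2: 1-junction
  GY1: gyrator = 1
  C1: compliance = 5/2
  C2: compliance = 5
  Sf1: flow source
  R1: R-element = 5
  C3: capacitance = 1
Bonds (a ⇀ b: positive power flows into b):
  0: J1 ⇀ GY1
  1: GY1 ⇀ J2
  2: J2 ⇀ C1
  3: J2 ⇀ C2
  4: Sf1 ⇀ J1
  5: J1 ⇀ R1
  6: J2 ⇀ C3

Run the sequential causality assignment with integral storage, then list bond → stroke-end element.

β4 stroke→Sf1  (source Sf1 imposes f)
β2 stroke→J2  (C1: C, integral causality)
β3 stroke→J2  (prefer integral on C2)
β6 stroke→J2  (C3 outputs effort q/C3)
β1 stroke→GY1  (closing 1-jn rule on J2)
β0 stroke→GY1  (through GY1, causality inverts; strokes same side of GY1)
β5 stroke→J1  (J1: last free bond brings effort in)

β0 |GY1
β1 |GY1
β2 |J2
β3 |J2
β4 |Sf1
β5 |J1
β6 |J2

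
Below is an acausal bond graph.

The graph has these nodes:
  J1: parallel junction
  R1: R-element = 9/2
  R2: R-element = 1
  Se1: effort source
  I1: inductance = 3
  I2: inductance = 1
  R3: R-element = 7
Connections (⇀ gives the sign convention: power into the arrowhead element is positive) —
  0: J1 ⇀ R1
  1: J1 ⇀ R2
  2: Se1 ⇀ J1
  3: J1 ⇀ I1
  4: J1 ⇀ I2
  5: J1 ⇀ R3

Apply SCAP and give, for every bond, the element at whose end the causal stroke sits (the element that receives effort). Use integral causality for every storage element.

#2 |J1  (Se1 fixes effort; stroke away)
#0 |R1  (0-jn J1 has e-setter on 2)
#1 |R2  (0-jn J1 has e-setter on 2)
#3 |I1  (common-e at J1 fixed by 2)
#4 |I2  (common-e at J1 fixed by 2)
#5 |R3  (0-jn J1 has e-setter on 2)

β0 stroke at R1
β1 stroke at R2
β2 stroke at J1
β3 stroke at I1
β4 stroke at I2
β5 stroke at R3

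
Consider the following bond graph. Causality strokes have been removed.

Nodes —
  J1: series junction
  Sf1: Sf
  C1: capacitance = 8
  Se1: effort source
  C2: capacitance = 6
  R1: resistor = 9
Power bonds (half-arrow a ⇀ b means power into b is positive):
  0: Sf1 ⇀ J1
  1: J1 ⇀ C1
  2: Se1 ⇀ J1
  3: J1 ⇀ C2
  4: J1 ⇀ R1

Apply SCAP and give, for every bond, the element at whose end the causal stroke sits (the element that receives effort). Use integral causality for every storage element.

β0 |Sf1
β1 |J1
β2 |J1
β3 |J1
β4 |J1

b0 |Sf1  (source Sf1 imposes f)
b2 |J1  (Se1: effort source, stroke at far end)
b1 |J1  (common-f at J1 fixed by 0)
b3 |J1  (1-jn J1 has f-setter on 0)
b4 |J1  (common-f at J1 fixed by 0)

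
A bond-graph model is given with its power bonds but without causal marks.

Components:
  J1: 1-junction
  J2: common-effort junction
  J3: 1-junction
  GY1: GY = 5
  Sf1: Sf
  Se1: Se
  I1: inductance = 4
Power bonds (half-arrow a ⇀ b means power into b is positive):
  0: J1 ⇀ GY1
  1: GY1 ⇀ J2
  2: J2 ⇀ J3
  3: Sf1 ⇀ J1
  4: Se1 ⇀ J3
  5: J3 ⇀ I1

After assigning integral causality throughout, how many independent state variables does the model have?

bond 3 →Sf1  (Sf1: flow source, stroke at near end)
bond 4 →J3  (Se1: effort source, stroke at far end)
bond 0 →J1  (J1 flow already set via bond 3)
bond 1 →J2  (GY1 both-in/both-out from 0)
bond 2 →J3  (J2 effort already set via bond 1)
bond 5 →I1  (closing 1-jn rule on J3)

1  (I1 all integral)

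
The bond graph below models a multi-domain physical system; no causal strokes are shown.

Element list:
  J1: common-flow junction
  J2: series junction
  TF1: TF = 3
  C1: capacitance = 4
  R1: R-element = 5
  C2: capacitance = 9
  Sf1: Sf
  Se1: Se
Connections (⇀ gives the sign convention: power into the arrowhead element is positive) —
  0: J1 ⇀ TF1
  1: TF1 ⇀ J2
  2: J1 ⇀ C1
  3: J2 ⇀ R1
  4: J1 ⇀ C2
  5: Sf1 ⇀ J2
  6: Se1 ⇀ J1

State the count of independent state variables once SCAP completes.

2  (C1, C2 all integral)

β5 |Sf1  (source Sf1 imposes f)
β6 |J1  (source Se1 imposes e)
β1 |J2  (common-f at J2 fixed by 5)
β3 |J2  (J2 flow already set via bond 5)
β0 |TF1  (through TF1, causality passes straight; one stroke at TF1)
β2 |J1  (J1 flow already set via bond 0)
β4 |J1  (common-f at J1 fixed by 0)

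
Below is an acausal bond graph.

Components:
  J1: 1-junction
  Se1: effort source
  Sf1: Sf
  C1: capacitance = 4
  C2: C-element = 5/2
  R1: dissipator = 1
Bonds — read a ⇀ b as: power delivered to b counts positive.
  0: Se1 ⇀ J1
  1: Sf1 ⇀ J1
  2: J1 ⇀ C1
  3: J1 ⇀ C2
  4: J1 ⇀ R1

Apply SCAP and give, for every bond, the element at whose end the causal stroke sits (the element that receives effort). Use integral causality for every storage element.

#0 stroke at J1
#1 stroke at Sf1
#2 stroke at J1
#3 stroke at J1
#4 stroke at J1

#0 |J1  (Se1 (Se) sets effort on bond)
#1 |Sf1  (Sf1 fixes flow; stroke at Sf1)
#2 |J1  (J1 flow already set via bond 1)
#3 |J1  (J1: bond 1 brought flow, rest push out)
#4 |J1  (common-f at J1 fixed by 1)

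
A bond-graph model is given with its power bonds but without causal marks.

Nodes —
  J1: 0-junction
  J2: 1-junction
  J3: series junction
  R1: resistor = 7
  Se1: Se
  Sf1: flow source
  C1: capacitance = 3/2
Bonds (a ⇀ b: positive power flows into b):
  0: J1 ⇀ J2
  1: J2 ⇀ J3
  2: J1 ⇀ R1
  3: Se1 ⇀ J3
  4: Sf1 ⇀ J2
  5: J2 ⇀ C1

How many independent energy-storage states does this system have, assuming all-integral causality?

bond 3 |J3  (Se1 (Se) sets effort on bond)
bond 4 |Sf1  (Sf1 fixes flow; stroke at Sf1)
bond 0 |J2  (J2: bond 4 brought flow, rest push out)
bond 1 |J2  (J2 flow already set via bond 4)
bond 5 |J2  (common-f at J2 fixed by 4)
bond 2 |J1  (J1 needs exactly one e-in)

1  (C1 all integral)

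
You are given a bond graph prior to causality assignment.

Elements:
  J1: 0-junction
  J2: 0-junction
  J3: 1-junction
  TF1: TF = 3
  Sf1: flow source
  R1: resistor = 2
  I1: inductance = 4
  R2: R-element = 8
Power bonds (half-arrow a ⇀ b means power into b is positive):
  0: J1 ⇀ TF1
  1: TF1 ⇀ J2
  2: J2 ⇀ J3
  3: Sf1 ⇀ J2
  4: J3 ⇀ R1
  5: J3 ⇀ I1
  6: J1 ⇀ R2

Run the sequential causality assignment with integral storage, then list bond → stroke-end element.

#0 |TF1
#1 |J2
#2 |J3
#3 |Sf1
#4 |J3
#5 |I1
#6 |J1

β3 stroke at Sf1  (Sf1 (Sf) sets flow on bond)
β5 stroke at I1  (I1 integral (f out))
β2 stroke at J3  (1-jn J3 has f-setter on 5)
β4 stroke at J3  (J3: bond 5 brought flow, rest push out)
β1 stroke at J2  (J2: last free bond brings effort in)
β0 stroke at TF1  (TF TF1: opposite of bond 1)
β6 stroke at J1  (J1: last free bond brings effort in)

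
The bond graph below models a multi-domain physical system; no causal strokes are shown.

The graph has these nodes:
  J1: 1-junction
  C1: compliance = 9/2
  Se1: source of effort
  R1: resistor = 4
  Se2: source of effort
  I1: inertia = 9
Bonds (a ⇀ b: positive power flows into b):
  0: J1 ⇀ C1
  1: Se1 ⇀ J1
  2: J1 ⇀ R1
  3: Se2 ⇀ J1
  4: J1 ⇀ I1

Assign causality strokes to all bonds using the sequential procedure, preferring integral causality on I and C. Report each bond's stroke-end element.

bond 0 stroke→J1
bond 1 stroke→J1
bond 2 stroke→J1
bond 3 stroke→J1
bond 4 stroke→I1

bond 1 →J1  (Se1: effort source, stroke at far end)
bond 3 →J1  (Se2 fixes effort; stroke away)
bond 0 →J1  (prefer integral on C1)
bond 4 →I1  (prefer integral on I1)
bond 2 →J1  (common-f at J1 fixed by 4)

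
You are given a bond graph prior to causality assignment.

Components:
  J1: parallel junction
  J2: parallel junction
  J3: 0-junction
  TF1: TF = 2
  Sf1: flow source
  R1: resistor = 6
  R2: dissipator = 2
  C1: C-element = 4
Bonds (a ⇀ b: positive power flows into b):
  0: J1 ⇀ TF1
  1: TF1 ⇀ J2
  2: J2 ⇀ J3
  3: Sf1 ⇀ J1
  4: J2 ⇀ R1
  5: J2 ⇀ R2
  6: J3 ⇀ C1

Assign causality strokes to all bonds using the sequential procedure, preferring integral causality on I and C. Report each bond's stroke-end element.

b3 →Sf1  (source Sf1 imposes f)
b0 →J1  (only one effort-in slot at J1)
b1 →TF1  (TF TF1: opposite of bond 0)
b6 →J3  (C1: C, integral causality)
b2 →J2  (common-e at J3 fixed by 6)
b4 →R1  (J2 effort already set via bond 2)
b5 →R2  (0-jn J2 has e-setter on 2)

bond 0 stroke→J1
bond 1 stroke→TF1
bond 2 stroke→J2
bond 3 stroke→Sf1
bond 4 stroke→R1
bond 5 stroke→R2
bond 6 stroke→J3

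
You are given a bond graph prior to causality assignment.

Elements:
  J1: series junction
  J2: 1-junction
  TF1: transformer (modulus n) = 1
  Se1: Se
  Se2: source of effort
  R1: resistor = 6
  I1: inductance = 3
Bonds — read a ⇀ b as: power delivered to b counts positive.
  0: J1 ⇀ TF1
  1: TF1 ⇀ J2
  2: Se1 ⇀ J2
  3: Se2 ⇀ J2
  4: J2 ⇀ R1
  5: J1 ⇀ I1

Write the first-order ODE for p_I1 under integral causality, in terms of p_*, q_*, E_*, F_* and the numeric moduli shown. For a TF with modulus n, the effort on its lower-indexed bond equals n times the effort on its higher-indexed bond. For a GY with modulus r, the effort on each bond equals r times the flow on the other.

β2 stroke→J2  (Se1 fixes effort; stroke away)
β3 stroke→J2  (Se2: effort source, stroke at far end)
β5 stroke→I1  (I1 integral (f out))
β0 stroke→J1  (J1: bond 5 brought flow, rest push out)
β1 stroke→TF1  (through TF1, causality passes straight; one stroke at TF1)
β4 stroke→J2  (common-f at J2 fixed by 1)

dp_I1/dt = E_Se1 + E_Se2 - 2*p_I1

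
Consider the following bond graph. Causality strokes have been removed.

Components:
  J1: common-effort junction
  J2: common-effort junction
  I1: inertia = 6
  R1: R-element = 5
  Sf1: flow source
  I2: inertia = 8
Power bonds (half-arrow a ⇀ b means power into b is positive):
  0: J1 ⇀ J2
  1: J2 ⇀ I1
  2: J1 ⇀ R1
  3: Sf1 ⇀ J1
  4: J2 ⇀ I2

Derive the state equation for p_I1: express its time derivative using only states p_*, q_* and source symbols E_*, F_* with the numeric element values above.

dp_I1/dt = 5*F_Sf1 - 5*p_I1/6 - 5*p_I2/8

b3 stroke→Sf1  (source Sf1 imposes f)
b1 stroke→I1  (I1 outputs flow p/I1)
b4 stroke→I2  (prefer integral on I2)
b0 stroke→J2  (only one effort-in slot at J2)
b2 stroke→J1  (J1: last free bond brings effort in)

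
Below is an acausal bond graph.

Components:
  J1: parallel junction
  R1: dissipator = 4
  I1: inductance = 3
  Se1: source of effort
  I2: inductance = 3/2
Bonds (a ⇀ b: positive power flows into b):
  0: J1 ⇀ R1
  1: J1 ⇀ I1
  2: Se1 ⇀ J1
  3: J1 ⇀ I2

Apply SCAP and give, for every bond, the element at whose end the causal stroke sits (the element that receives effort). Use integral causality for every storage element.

b2 stroke at J1  (Se1: effort source, stroke at far end)
b0 stroke at R1  (J1 effort already set via bond 2)
b1 stroke at I1  (J1 effort already set via bond 2)
b3 stroke at I2  (common-e at J1 fixed by 2)

b0 →R1
b1 →I1
b2 →J1
b3 →I2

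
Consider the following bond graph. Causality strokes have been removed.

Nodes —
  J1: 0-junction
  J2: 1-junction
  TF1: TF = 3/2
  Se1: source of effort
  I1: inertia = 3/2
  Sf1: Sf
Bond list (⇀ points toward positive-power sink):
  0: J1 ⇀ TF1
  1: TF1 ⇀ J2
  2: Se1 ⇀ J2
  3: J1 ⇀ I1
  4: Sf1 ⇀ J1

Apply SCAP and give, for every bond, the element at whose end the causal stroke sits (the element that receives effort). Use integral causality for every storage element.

b0 stroke at J1
b1 stroke at TF1
b2 stroke at J2
b3 stroke at I1
b4 stroke at Sf1

#2 →J2  (Se1 (Se) sets effort on bond)
#4 →Sf1  (Sf1 (Sf) sets flow on bond)
#1 →TF1  (J2: last free bond brings flow in)
#0 →J1  (through TF1, causality passes straight; one stroke at TF1)
#3 →I1  (J1 effort already set via bond 0)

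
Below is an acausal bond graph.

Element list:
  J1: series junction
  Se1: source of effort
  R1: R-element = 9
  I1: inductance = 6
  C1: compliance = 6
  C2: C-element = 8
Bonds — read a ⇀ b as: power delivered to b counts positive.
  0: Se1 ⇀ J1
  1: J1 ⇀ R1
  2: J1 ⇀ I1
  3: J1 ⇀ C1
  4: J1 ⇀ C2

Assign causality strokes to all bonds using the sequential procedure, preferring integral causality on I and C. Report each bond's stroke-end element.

b0 |J1
b1 |J1
b2 |I1
b3 |J1
b4 |J1

b0 stroke at J1  (Se1 fixes effort; stroke away)
b2 stroke at I1  (prefer integral on I1)
b1 stroke at J1  (common-f at J1 fixed by 2)
b3 stroke at J1  (J1 flow already set via bond 2)
b4 stroke at J1  (J1: bond 2 brought flow, rest push out)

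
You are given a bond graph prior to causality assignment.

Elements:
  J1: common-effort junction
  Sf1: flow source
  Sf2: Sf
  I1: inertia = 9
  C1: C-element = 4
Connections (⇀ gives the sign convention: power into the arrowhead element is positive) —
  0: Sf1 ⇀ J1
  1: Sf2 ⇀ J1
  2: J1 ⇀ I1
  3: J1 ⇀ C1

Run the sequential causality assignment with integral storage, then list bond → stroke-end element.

bond 0 |Sf1  (source Sf1 imposes f)
bond 1 |Sf2  (Sf2: flow source, stroke at near end)
bond 2 |I1  (prefer integral on I1)
bond 3 |J1  (only one effort-in slot at J1)

β0 stroke→Sf1
β1 stroke→Sf2
β2 stroke→I1
β3 stroke→J1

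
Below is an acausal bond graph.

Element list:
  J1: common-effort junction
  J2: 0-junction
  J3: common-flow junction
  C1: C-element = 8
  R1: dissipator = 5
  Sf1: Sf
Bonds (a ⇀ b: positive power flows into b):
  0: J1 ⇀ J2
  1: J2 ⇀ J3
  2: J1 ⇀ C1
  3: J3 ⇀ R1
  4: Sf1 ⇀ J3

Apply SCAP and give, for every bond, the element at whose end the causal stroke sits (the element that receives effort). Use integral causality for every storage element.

bond 4 →Sf1  (Sf1: flow source, stroke at near end)
bond 1 →J3  (1-jn J3 has f-setter on 4)
bond 3 →J3  (J3 flow already set via bond 4)
bond 0 →J2  (J2 needs exactly one e-in)
bond 2 →J1  (only one effort-in slot at J1)

bond 0 stroke→J2
bond 1 stroke→J3
bond 2 stroke→J1
bond 3 stroke→J3
bond 4 stroke→Sf1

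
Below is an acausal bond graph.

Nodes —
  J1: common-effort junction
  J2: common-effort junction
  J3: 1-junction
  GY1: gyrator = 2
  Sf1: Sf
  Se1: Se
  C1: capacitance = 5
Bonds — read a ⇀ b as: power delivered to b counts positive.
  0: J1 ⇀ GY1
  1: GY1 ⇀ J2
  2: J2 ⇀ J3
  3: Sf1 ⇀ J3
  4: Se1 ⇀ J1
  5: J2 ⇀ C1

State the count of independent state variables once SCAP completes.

β3 stroke→Sf1  (Sf1 fixes flow; stroke at Sf1)
β4 stroke→J1  (Se1 fixes effort; stroke away)
β0 stroke→GY1  (common-e at J1 fixed by 4)
β2 stroke→J3  (1-jn J3 has f-setter on 3)
β1 stroke→GY1  (GY1: gyrator matches bond 0)
β5 stroke→J2  (only one effort-in slot at J2)

1  (C1 all integral)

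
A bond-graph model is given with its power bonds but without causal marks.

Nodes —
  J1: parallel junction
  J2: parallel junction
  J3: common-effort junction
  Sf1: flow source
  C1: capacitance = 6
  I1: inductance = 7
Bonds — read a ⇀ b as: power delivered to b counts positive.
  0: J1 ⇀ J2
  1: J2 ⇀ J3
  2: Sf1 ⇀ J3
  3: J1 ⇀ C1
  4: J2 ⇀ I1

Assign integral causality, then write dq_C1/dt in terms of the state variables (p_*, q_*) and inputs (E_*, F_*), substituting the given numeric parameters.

bond 2 →Sf1  (Sf1: flow source, stroke at near end)
bond 1 →J3  (J3: last free bond brings effort in)
bond 3 →J1  (prefer integral on C1)
bond 0 →J2  (common-e at J1 fixed by 3)
bond 4 →I1  (J2 effort already set via bond 0)

dq_C1/dt = F_Sf1 - p_I1/7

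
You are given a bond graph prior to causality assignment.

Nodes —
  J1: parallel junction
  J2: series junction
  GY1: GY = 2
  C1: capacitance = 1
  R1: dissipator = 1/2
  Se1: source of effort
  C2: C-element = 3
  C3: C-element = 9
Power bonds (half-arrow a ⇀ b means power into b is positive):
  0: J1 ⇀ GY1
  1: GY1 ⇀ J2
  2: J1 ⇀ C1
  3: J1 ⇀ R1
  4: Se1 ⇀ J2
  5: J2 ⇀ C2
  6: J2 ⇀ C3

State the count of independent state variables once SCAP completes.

3  (C1, C2, C3 all integral)

#4 stroke→J2  (Se1: effort source, stroke at far end)
#2 stroke→J1  (prefer integral on C1)
#0 stroke→GY1  (J1 effort already set via bond 2)
#3 stroke→R1  (J1: bond 2 brought effort, rest push out)
#1 stroke→GY1  (GY GY1: same side as bond 0)
#5 stroke→J2  (J2 flow already set via bond 1)
#6 stroke→J2  (1-jn J2 has f-setter on 1)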